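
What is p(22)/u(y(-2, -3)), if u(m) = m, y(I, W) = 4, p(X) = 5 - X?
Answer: -17/4 ≈ -4.2500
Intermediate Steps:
p(22)/u(y(-2, -3)) = (5 - 1*22)/4 = (5 - 22)*(1/4) = -17*1/4 = -17/4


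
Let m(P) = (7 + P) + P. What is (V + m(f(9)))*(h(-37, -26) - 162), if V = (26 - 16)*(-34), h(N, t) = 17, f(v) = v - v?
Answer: 48285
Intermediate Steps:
f(v) = 0
V = -340 (V = 10*(-34) = -340)
m(P) = 7 + 2*P
(V + m(f(9)))*(h(-37, -26) - 162) = (-340 + (7 + 2*0))*(17 - 162) = (-340 + (7 + 0))*(-145) = (-340 + 7)*(-145) = -333*(-145) = 48285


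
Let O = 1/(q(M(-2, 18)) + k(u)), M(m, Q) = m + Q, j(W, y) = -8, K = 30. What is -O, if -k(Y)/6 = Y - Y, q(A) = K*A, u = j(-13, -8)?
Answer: -1/480 ≈ -0.0020833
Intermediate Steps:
u = -8
M(m, Q) = Q + m
q(A) = 30*A
k(Y) = 0 (k(Y) = -6*(Y - Y) = -6*0 = 0)
O = 1/480 (O = 1/(30*(18 - 2) + 0) = 1/(30*16 + 0) = 1/(480 + 0) = 1/480 ≈ 0.0020833)
-O = -1*1/480 = -1/480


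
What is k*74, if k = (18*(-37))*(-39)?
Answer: 1922076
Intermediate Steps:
k = 25974 (k = -666*(-39) = 25974)
k*74 = 25974*74 = 1922076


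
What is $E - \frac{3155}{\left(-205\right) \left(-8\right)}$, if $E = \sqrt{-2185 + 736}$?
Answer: $- \frac{631}{328} + 3 i \sqrt{161} \approx -1.9238 + 38.066 i$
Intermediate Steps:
$E = 3 i \sqrt{161}$ ($E = \sqrt{-1449} = 3 i \sqrt{161} \approx 38.066 i$)
$E - \frac{3155}{\left(-205\right) \left(-8\right)} = 3 i \sqrt{161} - \frac{3155}{\left(-205\right) \left(-8\right)} = 3 i \sqrt{161} - \frac{3155}{1640} = 3 i \sqrt{161} - \frac{631}{328} = - \frac{631}{328} + 3 i \sqrt{161}$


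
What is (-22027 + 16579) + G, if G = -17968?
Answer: -23416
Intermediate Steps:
(-22027 + 16579) + G = (-22027 + 16579) - 17968 = -5448 - 17968 = -23416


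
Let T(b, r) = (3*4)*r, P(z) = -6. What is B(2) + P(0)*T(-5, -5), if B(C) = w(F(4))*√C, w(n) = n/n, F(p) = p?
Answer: 360 + √2 ≈ 361.41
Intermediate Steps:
w(n) = 1
B(C) = √C (B(C) = 1*√C = √C)
T(b, r) = 12*r
B(2) + P(0)*T(-5, -5) = √2 - 72*(-5) = √2 - 6*(-60) = √2 + 360 = 360 + √2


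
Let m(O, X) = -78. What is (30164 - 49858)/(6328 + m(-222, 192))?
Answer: -9847/3125 ≈ -3.1510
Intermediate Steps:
(30164 - 49858)/(6328 + m(-222, 192)) = (30164 - 49858)/(6328 - 78) = -19694/6250 = -19694*1/6250 = -9847/3125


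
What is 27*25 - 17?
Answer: 658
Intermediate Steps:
27*25 - 17 = 675 - 17 = 658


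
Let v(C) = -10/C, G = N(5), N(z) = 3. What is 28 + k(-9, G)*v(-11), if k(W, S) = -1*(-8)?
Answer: 388/11 ≈ 35.273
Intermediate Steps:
G = 3
k(W, S) = 8
28 + k(-9, G)*v(-11) = 28 + 8*(-10/(-11)) = 28 + 8*(-10*(-1/11)) = 28 + 8*(10/11) = 28 + 80/11 = 388/11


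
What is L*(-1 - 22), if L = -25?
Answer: 575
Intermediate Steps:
L*(-1 - 22) = -25*(-1 - 22) = -25*(-23) = 575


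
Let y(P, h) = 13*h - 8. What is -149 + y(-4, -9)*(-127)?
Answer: 15726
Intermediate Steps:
y(P, h) = -8 + 13*h
-149 + y(-4, -9)*(-127) = -149 + (-8 + 13*(-9))*(-127) = -149 + (-8 - 117)*(-127) = -149 - 125*(-127) = -149 + 15875 = 15726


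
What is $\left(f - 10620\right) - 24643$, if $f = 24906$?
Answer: $-10357$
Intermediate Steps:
$\left(f - 10620\right) - 24643 = \left(24906 - 10620\right) - 24643 = 14286 - 24643 = -10357$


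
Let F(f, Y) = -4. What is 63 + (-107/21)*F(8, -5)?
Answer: 1751/21 ≈ 83.381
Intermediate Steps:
63 + (-107/21)*F(8, -5) = 63 - 107/21*(-4) = 63 + 428/21 = 1751/21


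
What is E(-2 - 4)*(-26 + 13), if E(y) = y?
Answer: 78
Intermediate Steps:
E(-2 - 4)*(-26 + 13) = (-2 - 4)*(-26 + 13) = -6*(-13) = 78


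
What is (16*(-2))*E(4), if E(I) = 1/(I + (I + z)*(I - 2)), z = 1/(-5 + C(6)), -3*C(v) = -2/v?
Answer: -704/255 ≈ -2.7608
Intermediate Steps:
C(v) = 2/(3*v) (C(v) = -(-2)/(3*v) = 2/(3*v))
z = -9/44 (z = 1/(-5 + (⅔)/6) = 1/(-5 + (⅔)*(⅙)) = 1/(-5 + ⅑) = 1/(-44/9) = -9/44 ≈ -0.20455)
E(I) = 1/(I + (-2 + I)*(-9/44 + I)) (E(I) = 1/(I + (I - 9/44)*(I - 2)) = 1/(I + (-9/44 + I)*(-2 + I)) = 1/(I + (-2 + I)*(-9/44 + I)))
(16*(-2))*E(4) = (16*(-2))*(44/(18 - 53*4 + 44*4²)) = -1408/(18 - 212 + 44*16) = -1408/(18 - 212 + 704) = -1408/510 = -32*22/255 = -704/255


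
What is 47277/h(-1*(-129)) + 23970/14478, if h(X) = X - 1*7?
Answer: 114566791/294386 ≈ 389.17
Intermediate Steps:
h(X) = -7 + X (h(X) = X - 7 = -7 + X)
47277/h(-1*(-129)) + 23970/14478 = 47277/(-7 - 1*(-129)) + 23970/14478 = 47277/(-7 + 129) + 23970*(1/14478) = 47277/122 + 3995/2413 = 114566791/294386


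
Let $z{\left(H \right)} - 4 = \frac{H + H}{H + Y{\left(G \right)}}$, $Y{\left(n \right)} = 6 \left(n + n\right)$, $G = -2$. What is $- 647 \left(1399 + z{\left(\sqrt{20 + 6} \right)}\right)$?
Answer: $- \frac{249611953}{275} + \frac{15528 \sqrt{26}}{275} \approx -9.0739 \cdot 10^{5}$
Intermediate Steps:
$Y{\left(n \right)} = 12 n$ ($Y{\left(n \right)} = 6 \cdot 2 n = 12 n$)
$z{\left(H \right)} = 4 + \frac{2 H}{-24 + H}$ ($z{\left(H \right)} = 4 + \frac{H + H}{H + 12 \left(-2\right)} = 4 + \frac{2 H}{H - 24} = 4 + \frac{2 H}{-24 + H}$)
$- 647 \left(1399 + z{\left(\sqrt{20 + 6} \right)}\right) = - 647 \left(1399 + \frac{6 \left(-16 + \sqrt{20 + 6}\right)}{-24 + \sqrt{20 + 6}}\right) = - 647 \left(1399 + \frac{6 \left(-16 + \sqrt{26}\right)}{-24 + \sqrt{26}}\right) = -905153 - \frac{3882 \left(-16 + \sqrt{26}\right)}{-24 + \sqrt{26}}$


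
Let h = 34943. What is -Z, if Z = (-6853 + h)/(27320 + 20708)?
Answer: -14045/24014 ≈ -0.58487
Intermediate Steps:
Z = 14045/24014 (Z = (-6853 + 34943)/(27320 + 20708) = 28090/48028 = 28090*(1/48028) = 14045/24014 ≈ 0.58487)
-Z = -1*14045/24014 = -14045/24014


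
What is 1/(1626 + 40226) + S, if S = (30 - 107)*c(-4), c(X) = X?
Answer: 12890417/41852 ≈ 308.00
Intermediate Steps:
S = 308 (S = (30 - 107)*(-4) = -77*(-4) = 308)
1/(1626 + 40226) + S = 1/(1626 + 40226) + 308 = 1/41852 + 308 = 12890417/41852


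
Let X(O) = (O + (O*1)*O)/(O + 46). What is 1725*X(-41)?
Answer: 565800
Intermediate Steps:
X(O) = (O + O**2)/(46 + O) (X(O) = (O + O*O)/(46 + O) = (O + O**2)/(46 + O))
1725*X(-41) = 1725*(-41*(1 - 41)/(46 - 41)) = 1725*(-41*(-40)/5) = 1725*(-41*1/5*(-40)) = 1725*328 = 565800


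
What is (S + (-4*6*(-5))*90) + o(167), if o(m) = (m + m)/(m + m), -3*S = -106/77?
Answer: 2495137/231 ≈ 10801.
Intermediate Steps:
S = 106/231 (S = -(-106)/(3*77) = -⅓*(-106/77) = 106/231 ≈ 0.45887)
o(m) = 1 (o(m) = (2*m)/((2*m)) = (2*m)*(1/(2*m)) = 1)
(S + (-4*6*(-5))*90) + o(167) = (106/231 + (-4*6*(-5))*90) + 1 = (106/231 - 24*(-5)*90) + 1 = (106/231 + 120*90) + 1 = (106/231 + 10800) + 1 = 2494906/231 + 1 = 2495137/231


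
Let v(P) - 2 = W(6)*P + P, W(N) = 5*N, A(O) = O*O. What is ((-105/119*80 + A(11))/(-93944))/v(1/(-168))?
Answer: -17997/60887455 ≈ -0.00029558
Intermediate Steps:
A(O) = O²
v(P) = 2 + 31*P (v(P) = 2 + ((5*6)*P + P) = 2 + (30*P + P) = 2 + 31*P)
((-105/119*80 + A(11))/(-93944))/v(1/(-168)) = ((-105/119*80 + 11²)/(-93944))/(2 + 31/(-168)) = ((-105*1/119*80 + 121)*(-1/93944))/(2 + 31*(-1/168)) = ((-15/17*80 + 121)*(-1/93944))/(2 - 31/168) = ((-1200/17 + 121)*(-1/93944))/(305/168) = ((857/17)*(-1/93944))*(168/305) = -857/1597048*168/305 = -17997/60887455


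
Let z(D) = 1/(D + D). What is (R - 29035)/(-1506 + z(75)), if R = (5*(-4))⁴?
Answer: -19644750/225899 ≈ -86.963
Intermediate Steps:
R = 160000 (R = (-20)⁴ = 160000)
z(D) = 1/(2*D)
(R - 29035)/(-1506 + z(75)) = (160000 - 29035)/(-1506 + (½)/75) = 130965/(-1506 + (½)*(1/75)) = 130965/(-1506 + 1/150) = 130965/(-225899/150) = 130965*(-150/225899) = -19644750/225899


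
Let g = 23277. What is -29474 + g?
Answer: -6197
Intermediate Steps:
-29474 + g = -29474 + 23277 = -6197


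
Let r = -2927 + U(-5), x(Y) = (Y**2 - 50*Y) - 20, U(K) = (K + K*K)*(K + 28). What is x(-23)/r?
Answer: -1659/2467 ≈ -0.67248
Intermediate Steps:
U(K) = (28 + K)*(K + K**2) (U(K) = (K + K**2)*(28 + K) = (28 + K)*(K + K**2))
x(Y) = -20 + Y**2 - 50*Y
r = -2467 (r = -2927 - 5*(28 + (-5)**2 + 29*(-5)) = -2927 - 5*(28 + 25 - 145) = -2927 - 5*(-92) = -2927 + 460 = -2467)
x(-23)/r = (-20 + (-23)**2 - 50*(-23))/(-2467) = (-20 + 529 + 1150)*(-1/2467) = 1659*(-1/2467) = -1659/2467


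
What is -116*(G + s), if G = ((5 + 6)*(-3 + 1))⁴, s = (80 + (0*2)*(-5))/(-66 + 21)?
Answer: -244561408/9 ≈ -2.7174e+7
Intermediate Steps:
s = -16/9 (s = (80 + 0*(-5))/(-45) = (80 + 0)*(-1/45) = 80*(-1/45) = -16/9 ≈ -1.7778)
G = 234256 (G = (11*(-2))⁴ = (-22)⁴ = 234256)
-116*(G + s) = -116*(234256 - 16/9) = -116*2108288/9 = -244561408/9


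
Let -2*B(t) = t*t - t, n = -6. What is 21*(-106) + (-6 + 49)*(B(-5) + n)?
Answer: -3129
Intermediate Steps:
B(t) = t/2 - t²/2 (B(t) = -(t*t - t)/2 = -(t² - t)/2 = t/2 - t²/2)
21*(-106) + (-6 + 49)*(B(-5) + n) = 21*(-106) + (-6 + 49)*((½)*(-5)*(1 - 1*(-5)) - 6) = -2226 + 43*((½)*(-5)*(1 + 5) - 6) = -2226 + 43*((½)*(-5)*6 - 6) = -2226 + 43*(-15 - 6) = -2226 + 43*(-21) = -2226 - 903 = -3129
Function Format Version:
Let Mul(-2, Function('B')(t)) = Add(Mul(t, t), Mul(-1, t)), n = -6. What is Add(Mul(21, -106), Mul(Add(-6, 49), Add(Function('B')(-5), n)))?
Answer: -3129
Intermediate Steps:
Function('B')(t) = Add(Mul(Rational(1, 2), t), Mul(Rational(-1, 2), Pow(t, 2))) (Function('B')(t) = Mul(Rational(-1, 2), Add(Mul(t, t), Mul(-1, t))) = Mul(Rational(-1, 2), Add(Pow(t, 2), Mul(-1, t))) = Add(Mul(Rational(1, 2), t), Mul(Rational(-1, 2), Pow(t, 2))))
Add(Mul(21, -106), Mul(Add(-6, 49), Add(Function('B')(-5), n))) = Add(Mul(21, -106), Mul(Add(-6, 49), Add(Mul(Rational(1, 2), -5, Add(1, Mul(-1, -5))), -6))) = Add(-2226, Mul(43, Add(Mul(Rational(1, 2), -5, Add(1, 5)), -6))) = Add(-2226, Mul(43, Add(Mul(Rational(1, 2), -5, 6), -6))) = Add(-2226, Mul(43, Add(-15, -6))) = Add(-2226, Mul(43, -21)) = Add(-2226, -903) = -3129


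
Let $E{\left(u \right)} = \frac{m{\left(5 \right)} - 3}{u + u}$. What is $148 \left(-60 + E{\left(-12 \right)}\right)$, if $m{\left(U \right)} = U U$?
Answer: $- \frac{27047}{3} \approx -9015.7$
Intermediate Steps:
$m{\left(U \right)} = U^{2}$
$E{\left(u \right)} = \frac{11}{u}$ ($E{\left(u \right)} = \frac{5^{2} - 3}{u + u} = \frac{25 - 3}{2 u} = 22 \frac{1}{2 u} = \frac{11}{u}$)
$148 \left(-60 + E{\left(-12 \right)}\right) = 148 \left(-60 + \frac{11}{-12}\right) = 148 \left(-60 + 11 \left(- \frac{1}{12}\right)\right) = 148 \left(-60 - \frac{11}{12}\right) = 148 \left(- \frac{731}{12}\right) = - \frac{27047}{3}$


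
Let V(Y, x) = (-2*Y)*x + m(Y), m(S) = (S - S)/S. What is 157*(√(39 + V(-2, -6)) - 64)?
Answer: -10048 + 157*√15 ≈ -9439.9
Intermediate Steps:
m(S) = 0 (m(S) = 0/S = 0)
V(Y, x) = -2*Y*x (V(Y, x) = (-2*Y)*x + 0 = -2*Y*x + 0 = -2*Y*x)
157*(√(39 + V(-2, -6)) - 64) = 157*(√(39 - 2*(-2)*(-6)) - 64) = 157*(√(39 - 24) - 64) = 157*(√15 - 64) = 157*(-64 + √15) = -10048 + 157*√15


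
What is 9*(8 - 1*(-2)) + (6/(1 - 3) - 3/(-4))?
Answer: 351/4 ≈ 87.750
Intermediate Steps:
9*(8 - 1*(-2)) + (6/(1 - 3) - 3/(-4)) = 9*(8 + 2) + (6/(-2) - 3*(-¼)) = 9*10 + (6*(-½) + ¾) = 90 + (-3 + ¾) = 90 - 9/4 = 351/4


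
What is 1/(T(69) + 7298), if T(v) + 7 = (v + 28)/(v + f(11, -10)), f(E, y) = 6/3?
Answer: 71/517758 ≈ 0.00013713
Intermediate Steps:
f(E, y) = 2 (f(E, y) = 6*(1/3) = 2)
T(v) = -7 + (28 + v)/(2 + v) (T(v) = -7 + (v + 28)/(v + 2) = -7 + (28 + v)/(2 + v))
1/(T(69) + 7298) = 1/(2*(7 - 3*69)/(2 + 69) + 7298) = 1/(2*(7 - 207)/71 + 7298) = 1/(2*(1/71)*(-200) + 7298) = 1/(-400/71 + 7298) = 1/(517758/71) = 71/517758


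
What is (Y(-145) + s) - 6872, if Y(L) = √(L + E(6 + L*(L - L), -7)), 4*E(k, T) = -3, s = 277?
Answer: -6595 + I*√583/2 ≈ -6595.0 + 12.073*I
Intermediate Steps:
E(k, T) = -¾ (E(k, T) = (¼)*(-3) = -¾)
Y(L) = √(-¾ + L) (Y(L) = √(L - ¾) = √(-¾ + L))
(Y(-145) + s) - 6872 = (√(-3 + 4*(-145))/2 + 277) - 6872 = (√(-3 - 580)/2 + 277) - 6872 = (√(-583)/2 + 277) - 6872 = ((I*√583)/2 + 277) - 6872 = (I*√583/2 + 277) - 6872 = (277 + I*√583/2) - 6872 = -6595 + I*√583/2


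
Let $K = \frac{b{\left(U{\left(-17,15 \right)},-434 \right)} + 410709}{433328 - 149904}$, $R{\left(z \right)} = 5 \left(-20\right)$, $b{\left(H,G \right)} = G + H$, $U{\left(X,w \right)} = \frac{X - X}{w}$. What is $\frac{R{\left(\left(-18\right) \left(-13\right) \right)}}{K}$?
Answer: $- \frac{1133696}{16411} \approx -69.081$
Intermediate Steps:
$U{\left(X,w \right)} = 0$ ($U{\left(X,w \right)} = \frac{0}{w} = 0$)
$R{\left(z \right)} = -100$
$K = \frac{410275}{283424}$ ($K = \frac{\left(-434 + 0\right) + 410709}{433328 - 149904} = \frac{-434 + 410709}{283424} = 410275 \cdot \frac{1}{283424} = \frac{410275}{283424} \approx 1.4476$)
$\frac{R{\left(\left(-18\right) \left(-13\right) \right)}}{K} = - \frac{100}{\frac{410275}{283424}} = \left(-100\right) \frac{283424}{410275} = - \frac{1133696}{16411}$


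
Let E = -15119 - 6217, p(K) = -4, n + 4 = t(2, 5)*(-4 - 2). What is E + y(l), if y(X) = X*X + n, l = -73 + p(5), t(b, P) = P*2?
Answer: -15471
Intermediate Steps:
t(b, P) = 2*P
n = -64 (n = -4 + (2*5)*(-4 - 2) = -4 + 10*(-6) = -4 - 60 = -64)
E = -21336
l = -77 (l = -73 - 4 = -77)
y(X) = -64 + X**2 (y(X) = X*X - 64 = X**2 - 64 = -64 + X**2)
E + y(l) = -21336 + (-64 + (-77)**2) = -21336 + (-64 + 5929) = -21336 + 5865 = -15471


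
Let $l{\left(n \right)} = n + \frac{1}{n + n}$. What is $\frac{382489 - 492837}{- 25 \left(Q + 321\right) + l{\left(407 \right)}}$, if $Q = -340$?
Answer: $- \frac{89823272}{717949} \approx -125.11$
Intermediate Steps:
$l{\left(n \right)} = n + \frac{1}{2 n}$
$\frac{382489 - 492837}{- 25 \left(Q + 321\right) + l{\left(407 \right)}} = \frac{382489 - 492837}{- 25 \left(-340 + 321\right) + \left(407 + \frac{1}{2 \cdot 407}\right)} = - \frac{110348}{\left(-25\right) \left(-19\right) + \left(407 + \frac{1}{2} \cdot \frac{1}{407}\right)} = - \frac{110348}{475 + \left(407 + \frac{1}{814}\right)} = - \frac{110348}{475 + \frac{331299}{814}} = - \frac{110348}{\frac{717949}{814}} = \left(-110348\right) \frac{814}{717949} = - \frac{89823272}{717949}$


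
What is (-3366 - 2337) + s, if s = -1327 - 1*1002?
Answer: -8032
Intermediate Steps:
s = -2329 (s = -1327 - 1002 = -2329)
(-3366 - 2337) + s = (-3366 - 2337) - 2329 = -5703 - 2329 = -8032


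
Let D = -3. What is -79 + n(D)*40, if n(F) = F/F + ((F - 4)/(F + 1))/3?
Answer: 23/3 ≈ 7.6667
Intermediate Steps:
n(F) = 1 + (-4 + F)/(3*(1 + F)) (n(F) = 1 + ((-4 + F)/(1 + F))*(⅓) = 1 + (-4 + F)/(3*(1 + F)))
-79 + n(D)*40 = -79 + ((-1 + 4*(-3))/(3*(1 - 3)))*40 = -79 + ((⅓)*(-1 - 12)/(-2))*40 = -79 + ((⅓)*(-½)*(-13))*40 = -79 + (13/6)*40 = -79 + 260/3 = 23/3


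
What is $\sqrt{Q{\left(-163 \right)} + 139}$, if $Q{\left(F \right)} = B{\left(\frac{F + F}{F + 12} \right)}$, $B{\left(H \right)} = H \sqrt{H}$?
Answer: $\frac{\sqrt{3169339 + 326 \sqrt{49226}}}{151} \approx 11.924$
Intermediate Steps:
$B{\left(H \right)} = H^{\frac{3}{2}}$
$Q{\left(F \right)} = 2 \sqrt{2} \left(\frac{F}{12 + F}\right)^{\frac{3}{2}}$ ($Q{\left(F \right)} = \left(\frac{F + F}{F + 12}\right)^{\frac{3}{2}} = \left(\frac{2 F}{12 + F}\right)^{\frac{3}{2}} = 2 \sqrt{2} \left(\frac{F}{12 + F}\right)^{\frac{3}{2}}$)
$\sqrt{Q{\left(-163 \right)} + 139} = \sqrt{2 \sqrt{2} \left(- \frac{163}{12 - 163}\right)^{\frac{3}{2}} + 139} = \sqrt{2 \sqrt{2} \left(- \frac{163}{-151}\right)^{\frac{3}{2}} + 139} = \sqrt{2 \sqrt{2} \left(\left(-163\right) \left(- \frac{1}{151}\right)\right)^{\frac{3}{2}} + 139} = \sqrt{2 \sqrt{2} \left(\frac{163}{151}\right)^{\frac{3}{2}} + 139} = \sqrt{2 \sqrt{2} \frac{163 \sqrt{24613}}{22801} + 139} = \sqrt{\frac{326 \sqrt{49226}}{22801} + 139} = \sqrt{139 + \frac{326 \sqrt{49226}}{22801}}$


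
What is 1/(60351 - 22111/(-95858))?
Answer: 95858/5785148269 ≈ 1.6570e-5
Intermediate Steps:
1/(60351 - 22111/(-95858)) = 1/(60351 - 22111*(-1/95858)) = 1/(60351 + 22111/95858) = 1/(5785148269/95858) = 95858/5785148269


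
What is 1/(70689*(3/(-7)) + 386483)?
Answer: 7/2493314 ≈ 2.8075e-6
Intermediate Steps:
1/(70689*(3/(-7)) + 386483) = 1/(70689*(3*(-⅐)) + 386483) = 1/(70689*(-3/7) + 386483) = 1/(-212067/7 + 386483) = 1/(2493314/7) = 7/2493314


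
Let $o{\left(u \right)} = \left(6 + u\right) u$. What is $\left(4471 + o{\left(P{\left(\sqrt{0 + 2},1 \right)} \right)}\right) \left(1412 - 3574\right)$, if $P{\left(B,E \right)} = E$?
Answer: $-9681436$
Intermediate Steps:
$o{\left(u \right)} = u \left(6 + u\right)$
$\left(4471 + o{\left(P{\left(\sqrt{0 + 2},1 \right)} \right)}\right) \left(1412 - 3574\right) = \left(4471 + 1 \left(6 + 1\right)\right) \left(1412 - 3574\right) = \left(4471 + 1 \cdot 7\right) \left(-2162\right) = \left(4471 + 7\right) \left(-2162\right) = 4478 \left(-2162\right) = -9681436$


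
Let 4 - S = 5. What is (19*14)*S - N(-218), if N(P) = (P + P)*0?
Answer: -266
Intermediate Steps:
S = -1 (S = 4 - 1*5 = 4 - 5 = -1)
N(P) = 0 (N(P) = (2*P)*0 = 0)
(19*14)*S - N(-218) = (19*14)*(-1) - 1*0 = 266*(-1) + 0 = -266 + 0 = -266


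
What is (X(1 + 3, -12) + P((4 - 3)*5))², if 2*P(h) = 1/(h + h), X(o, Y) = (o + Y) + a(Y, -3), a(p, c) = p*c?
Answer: 314721/400 ≈ 786.80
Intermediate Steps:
a(p, c) = c*p
X(o, Y) = o - 2*Y (X(o, Y) = (o + Y) - 3*Y = (Y + o) - 3*Y = o - 2*Y)
P(h) = 1/(4*h) (P(h) = 1/(2*(h + h)) = 1/(2*((2*h))) = (1/(2*h))/2 = 1/(4*h))
(X(1 + 3, -12) + P((4 - 3)*5))² = (((1 + 3) - 2*(-12)) + 1/(4*(((4 - 3)*5))))² = ((4 + 24) + 1/(4*((1*5))))² = (28 + (¼)/5)² = (28 + (¼)*(⅕))² = (28 + 1/20)² = (561/20)² = 314721/400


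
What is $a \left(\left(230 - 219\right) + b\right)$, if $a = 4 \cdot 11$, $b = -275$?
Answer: $-11616$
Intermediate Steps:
$a = 44$
$a \left(\left(230 - 219\right) + b\right) = 44 \left(\left(230 - 219\right) - 275\right) = 44 \left(11 - 275\right) = 44 \left(-264\right) = -11616$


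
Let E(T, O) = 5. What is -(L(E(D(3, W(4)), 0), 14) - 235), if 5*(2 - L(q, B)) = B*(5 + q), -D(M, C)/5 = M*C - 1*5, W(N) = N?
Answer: 261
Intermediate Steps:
D(M, C) = 25 - 5*C*M (D(M, C) = -5*(M*C - 1*5) = -5*(C*M - 5) = -5*(-5 + C*M) = 25 - 5*C*M)
L(q, B) = 2 - B*(5 + q)/5
-(L(E(D(3, W(4)), 0), 14) - 235) = -((2 - 1*14 - ⅕*14*5) - 235) = -((2 - 14 - 14) - 235) = -(-26 - 235) = -1*(-261) = 261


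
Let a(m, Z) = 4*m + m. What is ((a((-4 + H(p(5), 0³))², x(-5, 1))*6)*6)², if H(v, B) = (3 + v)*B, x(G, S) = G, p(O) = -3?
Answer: 8294400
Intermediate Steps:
H(v, B) = B*(3 + v)
a(m, Z) = 5*m
((a((-4 + H(p(5), 0³))², x(-5, 1))*6)*6)² = (((5*(-4 + 0³*(3 - 3))²)*6)*6)² = (((5*(-4 + 0*0)²)*6)*6)² = (((5*(-4 + 0)²)*6)*6)² = (((5*(-4)²)*6)*6)² = (((5*16)*6)*6)² = ((80*6)*6)² = (480*6)² = 2880² = 8294400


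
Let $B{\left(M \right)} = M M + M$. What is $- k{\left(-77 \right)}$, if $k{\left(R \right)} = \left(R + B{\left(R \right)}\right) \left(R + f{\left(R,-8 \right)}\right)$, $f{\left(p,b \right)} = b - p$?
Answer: $46200$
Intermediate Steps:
$B{\left(M \right)} = M + M^{2}$ ($B{\left(M \right)} = M^{2} + M = M + M^{2}$)
$k{\left(R \right)} = - 8 R - 8 R \left(1 + R\right)$ ($k{\left(R \right)} = \left(R + R \left(1 + R\right)\right) \left(R - \left(8 + R\right)\right) = \left(R + R \left(1 + R\right)\right) \left(-8\right) = - 8 R - 8 R \left(1 + R\right)$)
$- k{\left(-77 \right)} = - 8 \left(-77\right) \left(-2 - -77\right) = - 8 \left(-77\right) \left(-2 + 77\right) = - 8 \left(-77\right) 75 = \left(-1\right) \left(-46200\right) = 46200$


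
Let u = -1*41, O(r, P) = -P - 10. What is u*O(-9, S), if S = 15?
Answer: 1025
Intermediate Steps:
O(r, P) = -10 - P
u = -41
u*O(-9, S) = -41*(-10 - 1*15) = -41*(-10 - 15) = -41*(-25) = 1025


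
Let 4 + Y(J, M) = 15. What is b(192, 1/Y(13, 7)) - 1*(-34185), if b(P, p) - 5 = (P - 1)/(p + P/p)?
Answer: 794338371/23233 ≈ 34190.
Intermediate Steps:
Y(J, M) = 11 (Y(J, M) = -4 + 15 = 11)
b(P, p) = 5 + (-1 + P)/(p + P/p) (b(P, p) = 5 + (P - 1)/(p + P/p) = 5 + (-1 + P)/(p + P/p))
b(192, 1/Y(13, 7)) - 1*(-34185) = (-1/11 + 5*192 + 5*(1/11)**2 + 192/11)/(192 + (1/11)**2) - 1*(-34185) = (-1*1/11 + 960 + 5*(1/11)**2 + 192*(1/11))/(192 + (1/11)**2) + 34185 = (-1/11 + 960 + 5*(1/121) + 192/11)/(192 + 1/121) + 34185 = (-1/11 + 960 + 5/121 + 192/11)/(23233/121) + 34185 = (121/23233)*(118266/121) + 34185 = 118266/23233 + 34185 = 794338371/23233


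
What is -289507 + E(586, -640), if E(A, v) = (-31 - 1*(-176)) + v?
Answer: -290002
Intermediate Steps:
E(A, v) = 145 + v (E(A, v) = (-31 + 176) + v = 145 + v)
-289507 + E(586, -640) = -289507 + (145 - 640) = -289507 - 495 = -290002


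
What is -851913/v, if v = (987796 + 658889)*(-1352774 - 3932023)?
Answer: 94657/966932883105 ≈ 9.7894e-8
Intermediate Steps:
v = -8702395947945 (v = 1646685*(-5284797) = -8702395947945)
-851913/v = -851913/(-8702395947945) = -851913*(-1/8702395947945) = 94657/966932883105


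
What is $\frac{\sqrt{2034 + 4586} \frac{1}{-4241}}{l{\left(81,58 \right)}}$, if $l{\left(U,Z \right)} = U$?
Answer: $- \frac{2 \sqrt{1655}}{343521} \approx -0.00023685$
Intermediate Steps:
$\frac{\sqrt{2034 + 4586} \frac{1}{-4241}}{l{\left(81,58 \right)}} = \frac{\sqrt{2034 + 4586} \frac{1}{-4241}}{81} = \sqrt{6620} \left(- \frac{1}{4241}\right) \frac{1}{81} = 2 \sqrt{1655} \left(- \frac{1}{4241}\right) \frac{1}{81} = - \frac{2 \sqrt{1655}}{4241} \cdot \frac{1}{81} = - \frac{2 \sqrt{1655}}{343521}$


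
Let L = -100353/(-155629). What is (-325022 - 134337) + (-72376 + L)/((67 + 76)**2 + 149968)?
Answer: -12183051327189338/26521827293 ≈ -4.5936e+5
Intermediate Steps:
L = 100353/155629 (L = -100353*(-1/155629) = 100353/155629 ≈ 0.64482)
(-325022 - 134337) + (-72376 + L)/((67 + 76)**2 + 149968) = (-325022 - 134337) + (-72376 + 100353/155629)/((67 + 76)**2 + 149968) = -459359 - 11263704151/(155629*(143**2 + 149968)) = -459359 - 11263704151/(155629*(20449 + 149968)) = -459359 - 11263704151/155629/170417 = -459359 - 11263704151/155629*1/170417 = -459359 - 11263704151/26521827293 = -12183051327189338/26521827293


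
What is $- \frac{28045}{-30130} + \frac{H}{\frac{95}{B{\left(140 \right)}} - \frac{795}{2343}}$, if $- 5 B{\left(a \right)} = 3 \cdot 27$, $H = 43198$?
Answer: $- \frac{4116335584417}{591210860} \approx -6962.5$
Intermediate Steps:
$B{\left(a \right)} = - \frac{81}{5}$ ($B{\left(a \right)} = - \frac{3 \cdot 27}{5} = \left(- \frac{1}{5}\right) 81 = - \frac{81}{5}$)
$- \frac{28045}{-30130} + \frac{H}{\frac{95}{B{\left(140 \right)}} - \frac{795}{2343}} = - \frac{28045}{-30130} + \frac{43198}{\frac{95}{- \frac{81}{5}} - \frac{795}{2343}} = \left(-28045\right) \left(- \frac{1}{30130}\right) + \frac{43198}{95 \left(- \frac{5}{81}\right) - \frac{265}{781}} = \frac{5609}{6026} + \frac{43198}{- \frac{475}{81} - \frac{265}{781}} = \frac{5609}{6026} + \frac{43198}{- \frac{392440}{63261}} = \frac{5609}{6026} + 43198 \left(- \frac{63261}{392440}\right) = \frac{5609}{6026} - \frac{1366374339}{196220} = - \frac{4116335584417}{591210860}$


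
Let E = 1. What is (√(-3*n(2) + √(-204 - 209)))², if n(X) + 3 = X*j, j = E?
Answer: 3 + I*√413 ≈ 3.0 + 20.322*I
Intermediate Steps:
j = 1
n(X) = -3 + X (n(X) = -3 + X*1 = -3 + X)
(√(-3*n(2) + √(-204 - 209)))² = (√(-3*(-3 + 2) + √(-204 - 209)))² = (√(-3*(-1) + √(-413)))² = (√(3 + I*√413))² = 3 + I*√413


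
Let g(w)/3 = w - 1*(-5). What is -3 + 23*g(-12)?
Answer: -486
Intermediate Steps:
g(w) = 15 + 3*w (g(w) = 3*(w - 1*(-5)) = 3*(w + 5) = 3*(5 + w) = 15 + 3*w)
-3 + 23*g(-12) = -3 + 23*(15 + 3*(-12)) = -3 + 23*(15 - 36) = -3 + 23*(-21) = -3 - 483 = -486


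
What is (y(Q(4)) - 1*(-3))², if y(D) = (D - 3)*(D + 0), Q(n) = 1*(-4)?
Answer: 961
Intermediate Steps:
Q(n) = -4
y(D) = D*(-3 + D) (y(D) = (-3 + D)*D = D*(-3 + D))
(y(Q(4)) - 1*(-3))² = (-4*(-3 - 4) - 1*(-3))² = (-4*(-7) + 3)² = (28 + 3)² = 31² = 961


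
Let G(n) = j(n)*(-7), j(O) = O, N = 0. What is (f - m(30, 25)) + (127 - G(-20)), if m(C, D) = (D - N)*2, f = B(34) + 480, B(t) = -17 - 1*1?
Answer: 399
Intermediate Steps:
B(t) = -18 (B(t) = -17 - 1 = -18)
G(n) = -7*n (G(n) = n*(-7) = -7*n)
f = 462 (f = -18 + 480 = 462)
m(C, D) = 2*D (m(C, D) = (D - 1*0)*2 = (D + 0)*2 = D*2 = 2*D)
(f - m(30, 25)) + (127 - G(-20)) = (462 - 2*25) + (127 - (-7)*(-20)) = (462 - 1*50) + (127 - 1*140) = (462 - 50) + (127 - 140) = 412 - 13 = 399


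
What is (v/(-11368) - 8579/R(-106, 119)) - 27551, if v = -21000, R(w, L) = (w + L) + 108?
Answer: -678431375/24563 ≈ -27620.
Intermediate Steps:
R(w, L) = 108 + L + w (R(w, L) = (L + w) + 108 = 108 + L + w)
(v/(-11368) - 8579/R(-106, 119)) - 27551 = (-21000/(-11368) - 8579/(108 + 119 - 106)) - 27551 = (-21000*(-1/11368) - 8579/121) - 27551 = (375/203 - 8579*1/121) - 27551 = (375/203 - 8579/121) - 27551 = -1696162/24563 - 27551 = -678431375/24563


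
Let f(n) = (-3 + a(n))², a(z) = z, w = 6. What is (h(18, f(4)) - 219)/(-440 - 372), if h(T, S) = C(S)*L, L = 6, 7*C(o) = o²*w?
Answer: 1497/5684 ≈ 0.26337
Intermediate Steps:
C(o) = 6*o²/7 (C(o) = (o²*6)/7 = (6*o²)/7 = 6*o²/7)
f(n) = (-3 + n)²
h(T, S) = 36*S²/7 (h(T, S) = (6*S²/7)*6 = 36*S²/7)
(h(18, f(4)) - 219)/(-440 - 372) = (36*((-3 + 4)²)²/7 - 219)/(-440 - 372) = (36*(1²)²/7 - 219)/(-812) = ((36/7)*1² - 219)*(-1/812) = ((36/7)*1 - 219)*(-1/812) = (36/7 - 219)*(-1/812) = -1497/7*(-1/812) = 1497/5684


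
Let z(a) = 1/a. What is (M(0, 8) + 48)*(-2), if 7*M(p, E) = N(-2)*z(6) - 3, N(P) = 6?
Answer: -668/7 ≈ -95.429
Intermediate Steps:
M(p, E) = -2/7 (M(p, E) = (6/6 - 3)/7 = (6*(⅙) - 3)/7 = (1 - 3)/7 = (⅐)*(-2) = -2/7)
(M(0, 8) + 48)*(-2) = (-2/7 + 48)*(-2) = (334/7)*(-2) = -668/7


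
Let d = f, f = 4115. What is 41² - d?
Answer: -2434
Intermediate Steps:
d = 4115
41² - d = 41² - 1*4115 = 1681 - 4115 = -2434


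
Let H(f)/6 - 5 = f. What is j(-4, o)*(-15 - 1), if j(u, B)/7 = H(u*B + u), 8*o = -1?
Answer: -1008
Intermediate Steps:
o = -⅛ (o = (⅛)*(-1) = -⅛ ≈ -0.12500)
H(f) = 30 + 6*f
j(u, B) = 210 + 42*u + 42*B*u (j(u, B) = 7*(30 + 6*(u*B + u)) = 7*(30 + 6*(B*u + u)) = 7*(30 + 6*(u + B*u)) = 7*(30 + (6*u + 6*B*u)) = 7*(30 + 6*u + 6*B*u) = 210 + 42*u + 42*B*u)
j(-4, o)*(-15 - 1) = (210 + 42*(-4)*(1 - ⅛))*(-15 - 1) = (210 + 42*(-4)*(7/8))*(-16) = (210 - 147)*(-16) = 63*(-16) = -1008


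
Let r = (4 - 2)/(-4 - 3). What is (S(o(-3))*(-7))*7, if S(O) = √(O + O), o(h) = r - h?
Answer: -7*√266 ≈ -114.17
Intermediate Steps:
r = -2/7 (r = 2/(-7) = 2*(-⅐) = -2/7 ≈ -0.28571)
o(h) = -2/7 - h
S(O) = √2*√O (S(O) = √(2*O) = √2*√O)
(S(o(-3))*(-7))*7 = ((√2*√(-2/7 - 1*(-3)))*(-7))*7 = ((√2*√(-2/7 + 3))*(-7))*7 = ((√2*√(19/7))*(-7))*7 = ((√2*(√133/7))*(-7))*7 = ((√266/7)*(-7))*7 = -√266*7 = -7*√266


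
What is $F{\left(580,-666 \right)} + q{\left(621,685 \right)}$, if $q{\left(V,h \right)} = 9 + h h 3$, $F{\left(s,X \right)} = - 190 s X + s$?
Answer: $74801464$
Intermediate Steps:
$F{\left(s,X \right)} = s - 190 X s$ ($F{\left(s,X \right)} = - 190 X s + s = s - 190 X s$)
$q{\left(V,h \right)} = 9 + 3 h^{2}$ ($q{\left(V,h \right)} = 9 + h 3 h = 9 + 3 h^{2}$)
$F{\left(580,-666 \right)} + q{\left(621,685 \right)} = 580 \left(1 - -126540\right) + \left(9 + 3 \cdot 685^{2}\right) = 580 \left(1 + 126540\right) + \left(9 + 3 \cdot 469225\right) = 580 \cdot 126541 + \left(9 + 1407675\right) = 73393780 + 1407684 = 74801464$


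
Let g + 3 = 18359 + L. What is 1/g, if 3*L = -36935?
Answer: 3/18133 ≈ 0.00016544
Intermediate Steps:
L = -36935/3 (L = (⅓)*(-36935) = -36935/3 ≈ -12312.)
g = 18133/3 (g = -3 + (18359 - 36935/3) = -3 + 18142/3 = 18133/3 ≈ 6044.3)
1/g = 1/(18133/3) = 3/18133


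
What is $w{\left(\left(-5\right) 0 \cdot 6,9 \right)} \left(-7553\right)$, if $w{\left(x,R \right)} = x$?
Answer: $0$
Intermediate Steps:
$w{\left(\left(-5\right) 0 \cdot 6,9 \right)} \left(-7553\right) = \left(-5\right) 0 \cdot 6 \left(-7553\right) = 0 \cdot 6 \left(-7553\right) = 0 \left(-7553\right) = 0$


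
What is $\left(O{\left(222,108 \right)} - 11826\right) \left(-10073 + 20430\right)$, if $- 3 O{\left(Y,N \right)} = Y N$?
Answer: $-205255026$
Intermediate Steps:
$O{\left(Y,N \right)} = - \frac{N Y}{3}$ ($O{\left(Y,N \right)} = - \frac{Y N}{3} = - \frac{N Y}{3}$)
$\left(O{\left(222,108 \right)} - 11826\right) \left(-10073 + 20430\right) = \left(\left(- \frac{1}{3}\right) 108 \cdot 222 - 11826\right) \left(-10073 + 20430\right) = \left(-7992 - 11826\right) 10357 = \left(-19818\right) 10357 = -205255026$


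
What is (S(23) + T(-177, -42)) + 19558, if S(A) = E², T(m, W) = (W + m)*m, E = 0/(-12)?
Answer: 58321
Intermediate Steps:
E = 0 (E = 0*(-1/12) = 0)
T(m, W) = m*(W + m)
S(A) = 0 (S(A) = 0² = 0)
(S(23) + T(-177, -42)) + 19558 = (0 - 177*(-42 - 177)) + 19558 = (0 - 177*(-219)) + 19558 = (0 + 38763) + 19558 = 38763 + 19558 = 58321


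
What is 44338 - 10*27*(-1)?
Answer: 44608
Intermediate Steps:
44338 - 10*27*(-1) = 44338 - 270*(-1) = 44338 - 1*(-270) = 44338 + 270 = 44608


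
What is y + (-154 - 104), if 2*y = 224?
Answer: -146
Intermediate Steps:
y = 112 (y = (½)*224 = 112)
y + (-154 - 104) = 112 + (-154 - 104) = 112 - 258 = -146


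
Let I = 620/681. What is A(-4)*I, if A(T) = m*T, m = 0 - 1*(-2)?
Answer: -4960/681 ≈ -7.2834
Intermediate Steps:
m = 2 (m = 0 + 2 = 2)
A(T) = 2*T
I = 620/681 (I = 620*(1/681) = 620/681 ≈ 0.91043)
A(-4)*I = (2*(-4))*(620/681) = -8*620/681 = -4960/681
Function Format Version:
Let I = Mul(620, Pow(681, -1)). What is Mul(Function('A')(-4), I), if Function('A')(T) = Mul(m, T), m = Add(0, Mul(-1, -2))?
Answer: Rational(-4960, 681) ≈ -7.2834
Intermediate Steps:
m = 2 (m = Add(0, 2) = 2)
Function('A')(T) = Mul(2, T)
I = Rational(620, 681) (I = Mul(620, Rational(1, 681)) = Rational(620, 681) ≈ 0.91043)
Mul(Function('A')(-4), I) = Mul(Mul(2, -4), Rational(620, 681)) = Mul(-8, Rational(620, 681)) = Rational(-4960, 681)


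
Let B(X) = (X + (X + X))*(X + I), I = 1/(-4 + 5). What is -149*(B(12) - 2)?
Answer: -69434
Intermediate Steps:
I = 1 (I = 1/1 = 1)
B(X) = 3*X*(1 + X) (B(X) = (X + (X + X))*(X + 1) = (X + 2*X)*(1 + X) = (3*X)*(1 + X) = 3*X*(1 + X))
-149*(B(12) - 2) = -149*(3*12*(1 + 12) - 2) = -149*(3*12*13 - 2) = -149*(468 - 2) = -149*466 = -69434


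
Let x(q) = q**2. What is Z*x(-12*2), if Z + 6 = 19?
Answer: 7488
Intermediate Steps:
Z = 13 (Z = -6 + 19 = 13)
Z*x(-12*2) = 13*(-12*2)**2 = 13*(-24)**2 = 13*576 = 7488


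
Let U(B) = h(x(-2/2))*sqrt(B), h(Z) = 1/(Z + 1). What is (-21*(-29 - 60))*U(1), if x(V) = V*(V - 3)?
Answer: 1869/5 ≈ 373.80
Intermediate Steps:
x(V) = V*(-3 + V)
h(Z) = 1/(1 + Z)
U(B) = sqrt(B)/5 (U(B) = sqrt(B)/(1 + (-2/2)*(-3 - 2/2)) = sqrt(B)/(1 + (-2*1/2)*(-3 - 2*1/2)) = sqrt(B)/(1 - (-3 - 1)) = sqrt(B)/(1 - 1*(-4)) = sqrt(B)/(1 + 4) = sqrt(B)/5)
(-21*(-29 - 60))*U(1) = (-21*(-29 - 60))*(sqrt(1)/5) = (-21*(-89))*((1/5)*1) = 1869*(1/5) = 1869/5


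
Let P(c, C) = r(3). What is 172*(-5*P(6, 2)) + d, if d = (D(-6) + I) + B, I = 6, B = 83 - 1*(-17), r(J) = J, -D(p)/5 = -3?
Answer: -2459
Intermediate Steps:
D(p) = 15 (D(p) = -5*(-3) = 15)
P(c, C) = 3
B = 100 (B = 83 + 17 = 100)
d = 121 (d = (15 + 6) + 100 = 21 + 100 = 121)
172*(-5*P(6, 2)) + d = 172*(-5*3) + 121 = 172*(-15) + 121 = -2580 + 121 = -2459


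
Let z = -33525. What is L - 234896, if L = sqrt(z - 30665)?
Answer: -234896 + 7*I*sqrt(1310) ≈ -2.349e+5 + 253.36*I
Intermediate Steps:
L = 7*I*sqrt(1310) (L = sqrt(-33525 - 30665) = sqrt(-64190) = 7*I*sqrt(1310) ≈ 253.36*I)
L - 234896 = 7*I*sqrt(1310) - 234896 = -234896 + 7*I*sqrt(1310)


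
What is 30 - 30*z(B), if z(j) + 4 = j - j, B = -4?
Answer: 150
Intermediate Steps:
z(j) = -4 (z(j) = -4 + (j - j) = -4 + 0 = -4)
30 - 30*z(B) = 30 - 30*(-4) = 30 + 120 = 150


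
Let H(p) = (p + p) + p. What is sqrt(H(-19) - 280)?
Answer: I*sqrt(337) ≈ 18.358*I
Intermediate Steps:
H(p) = 3*p (H(p) = 2*p + p = 3*p)
sqrt(H(-19) - 280) = sqrt(3*(-19) - 280) = sqrt(-57 - 280) = sqrt(-337) = I*sqrt(337)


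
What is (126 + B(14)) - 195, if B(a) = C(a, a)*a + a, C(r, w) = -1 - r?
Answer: -265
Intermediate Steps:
B(a) = a + a*(-1 - a) (B(a) = (-1 - a)*a + a = a*(-1 - a) + a = a + a*(-1 - a))
(126 + B(14)) - 195 = (126 - 1*14**2) - 195 = (126 - 1*196) - 195 = (126 - 196) - 195 = -70 - 195 = -265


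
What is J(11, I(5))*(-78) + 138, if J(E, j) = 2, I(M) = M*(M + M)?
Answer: -18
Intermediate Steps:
I(M) = 2*M² (I(M) = M*(2*M) = 2*M²)
J(11, I(5))*(-78) + 138 = 2*(-78) + 138 = -156 + 138 = -18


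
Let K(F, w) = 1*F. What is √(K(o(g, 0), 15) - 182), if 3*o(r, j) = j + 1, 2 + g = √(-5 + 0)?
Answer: I*√1635/3 ≈ 13.478*I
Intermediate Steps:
g = -2 + I*√5 (g = -2 + √(-5 + 0) = -2 + √(-5) = -2 + I*√5 ≈ -2.0 + 2.2361*I)
o(r, j) = ⅓ + j/3 (o(r, j) = (j + 1)/3 = (1 + j)/3 = ⅓ + j/3)
K(F, w) = F
√(K(o(g, 0), 15) - 182) = √((⅓ + (⅓)*0) - 182) = √((⅓ + 0) - 182) = √(⅓ - 182) = √(-545/3) = I*√1635/3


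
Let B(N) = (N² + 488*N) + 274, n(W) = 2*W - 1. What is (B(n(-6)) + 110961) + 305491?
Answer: 410551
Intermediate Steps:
n(W) = -1 + 2*W
B(N) = 274 + N² + 488*N
(B(n(-6)) + 110961) + 305491 = ((274 + (-1 + 2*(-6))² + 488*(-1 + 2*(-6))) + 110961) + 305491 = ((274 + (-1 - 12)² + 488*(-1 - 12)) + 110961) + 305491 = ((274 + (-13)² + 488*(-13)) + 110961) + 305491 = ((274 + 169 - 6344) + 110961) + 305491 = (-5901 + 110961) + 305491 = 105060 + 305491 = 410551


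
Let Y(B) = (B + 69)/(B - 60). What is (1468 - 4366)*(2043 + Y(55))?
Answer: -29243718/5 ≈ -5.8487e+6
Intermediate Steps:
Y(B) = (69 + B)/(-60 + B)
(1468 - 4366)*(2043 + Y(55)) = (1468 - 4366)*(2043 + (69 + 55)/(-60 + 55)) = -2898*(2043 + 124/(-5)) = -2898*(2043 - ⅕*124) = -2898*(2043 - 124/5) = -2898*10091/5 = -29243718/5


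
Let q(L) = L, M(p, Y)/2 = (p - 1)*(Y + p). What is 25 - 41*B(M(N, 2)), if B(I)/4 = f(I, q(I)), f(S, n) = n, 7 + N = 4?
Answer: -1287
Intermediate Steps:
N = -3 (N = -7 + 4 = -3)
M(p, Y) = 2*(-1 + p)*(Y + p) (M(p, Y) = 2*((p - 1)*(Y + p)) = 2*((-1 + p)*(Y + p)) = 2*(-1 + p)*(Y + p))
B(I) = 4*I
25 - 41*B(M(N, 2)) = 25 - 164*(-2*2 - 2*(-3) + 2*(-3)² + 2*2*(-3)) = 25 - 164*(-4 + 6 + 2*9 - 12) = 25 - 164*(-4 + 6 + 18 - 12) = 25 - 164*8 = 25 - 41*32 = 25 - 1312 = -1287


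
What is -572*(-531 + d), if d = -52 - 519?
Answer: 630344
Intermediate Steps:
d = -571
-572*(-531 + d) = -572*(-531 - 571) = -572*(-1102) = 630344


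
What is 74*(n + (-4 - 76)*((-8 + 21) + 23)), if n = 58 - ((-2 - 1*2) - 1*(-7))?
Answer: -209050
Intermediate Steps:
n = 55 (n = 58 - ((-2 - 2) + 7) = 58 - (-4 + 7) = 58 - 1*3 = 58 - 3 = 55)
74*(n + (-4 - 76)*((-8 + 21) + 23)) = 74*(55 + (-4 - 76)*((-8 + 21) + 23)) = 74*(55 - 80*(13 + 23)) = 74*(55 - 80*36) = 74*(55 - 2880) = 74*(-2825) = -209050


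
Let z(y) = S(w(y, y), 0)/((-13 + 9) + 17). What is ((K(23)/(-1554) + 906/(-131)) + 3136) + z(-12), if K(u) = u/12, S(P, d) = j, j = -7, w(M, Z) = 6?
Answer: 99354882455/31757544 ≈ 3128.5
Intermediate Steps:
S(P, d) = -7
K(u) = u/12 (K(u) = u*(1/12) = u/12)
z(y) = -7/13 (z(y) = -7/((-13 + 9) + 17) = -7/(-4 + 17) = -7/13)
((K(23)/(-1554) + 906/(-131)) + 3136) + z(-12) = ((((1/12)*23)/(-1554) + 906/(-131)) + 3136) - 7/13 = (((23/12)*(-1/1554) + 906*(-1/131)) + 3136) - 7/13 = ((-23/18648 - 906/131) + 3136) - 7/13 = (-16898101/2442888 + 3136) - 7/13 = 7643998667/2442888 - 7/13 = 99354882455/31757544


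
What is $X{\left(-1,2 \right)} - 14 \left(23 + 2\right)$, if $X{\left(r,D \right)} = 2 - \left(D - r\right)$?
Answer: $-351$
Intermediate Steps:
$X{\left(r,D \right)} = 2 + r - D$
$X{\left(-1,2 \right)} - 14 \left(23 + 2\right) = \left(2 - 1 - 2\right) - 14 \left(23 + 2\right) = \left(2 - 1 - 2\right) - 350 = -1 - 350 = -351$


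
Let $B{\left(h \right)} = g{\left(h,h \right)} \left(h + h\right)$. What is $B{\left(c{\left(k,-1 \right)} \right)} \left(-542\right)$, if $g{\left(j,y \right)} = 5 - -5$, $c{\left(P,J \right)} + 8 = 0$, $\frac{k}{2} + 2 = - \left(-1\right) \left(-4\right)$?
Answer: $86720$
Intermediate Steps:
$k = -12$ ($k = -4 + 2 \left(- \left(-1\right) \left(-4\right)\right) = -4 + 2 \left(\left(-1\right) 4\right) = -4 + 2 \left(-4\right) = -4 - 8 = -12$)
$c{\left(P,J \right)} = -8$ ($c{\left(P,J \right)} = -8 + 0 = -8$)
$g{\left(j,y \right)} = 10$ ($g{\left(j,y \right)} = 5 + 5 = 10$)
$B{\left(h \right)} = 20 h$ ($B{\left(h \right)} = 10 \left(h + h\right) = 10 \cdot 2 h = 20 h$)
$B{\left(c{\left(k,-1 \right)} \right)} \left(-542\right) = 20 \left(-8\right) \left(-542\right) = \left(-160\right) \left(-542\right) = 86720$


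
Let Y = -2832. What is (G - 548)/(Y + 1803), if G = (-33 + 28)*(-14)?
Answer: 478/1029 ≈ 0.46453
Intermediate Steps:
G = 70 (G = -5*(-14) = 70)
(G - 548)/(Y + 1803) = (70 - 548)/(-2832 + 1803) = -478/(-1029) = -478*(-1/1029) = 478/1029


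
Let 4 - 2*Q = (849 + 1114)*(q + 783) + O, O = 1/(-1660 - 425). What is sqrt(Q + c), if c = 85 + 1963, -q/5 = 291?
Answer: sqrt(11504809244370)/4170 ≈ 813.40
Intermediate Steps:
q = -1455 (q = -5*291 = -1455)
O = -1/2085 (O = 1/(-2085) = -1/2085 ≈ -0.00047962)
c = 2048
Q = 2750406901/4170 (Q = 2 - ((849 + 1114)*(-1455 + 783) - 1/2085)/2 = 2 - (1963*(-672) - 1/2085)/2 = 2 - (-1319136 - 1/2085)/2 = 2 - 1/2*(-2750398561/2085) = 2 + 2750398561/4170 = 2750406901/4170 ≈ 6.5957e+5)
sqrt(Q + c) = sqrt(2750406901/4170 + 2048) = sqrt(2758947061/4170) = sqrt(11504809244370)/4170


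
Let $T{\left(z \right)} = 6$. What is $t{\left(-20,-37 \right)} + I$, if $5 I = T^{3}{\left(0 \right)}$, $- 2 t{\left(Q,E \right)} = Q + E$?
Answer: $\frac{717}{10} \approx 71.7$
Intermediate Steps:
$t{\left(Q,E \right)} = - \frac{E}{2} - \frac{Q}{2}$ ($t{\left(Q,E \right)} = - \frac{Q + E}{2} = - \frac{E + Q}{2} = - \frac{E}{2} - \frac{Q}{2}$)
$I = \frac{216}{5}$ ($I = \frac{6^{3}}{5} = \frac{1}{5} \cdot 216 = \frac{216}{5} \approx 43.2$)
$t{\left(-20,-37 \right)} + I = \left(\left(- \frac{1}{2}\right) \left(-37\right) - -10\right) + \frac{216}{5} = \left(\frac{37}{2} + 10\right) + \frac{216}{5} = \frac{57}{2} + \frac{216}{5} = \frac{717}{10}$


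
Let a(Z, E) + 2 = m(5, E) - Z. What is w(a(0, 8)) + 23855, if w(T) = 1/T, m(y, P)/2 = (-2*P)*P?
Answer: 6154589/258 ≈ 23855.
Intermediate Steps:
m(y, P) = -4*P² (m(y, P) = 2*((-2*P)*P) = 2*(-2*P²) = -4*P²)
a(Z, E) = -2 - Z - 4*E² (a(Z, E) = -2 + (-4*E² - Z) = -2 + (-Z - 4*E²) = -2 - Z - 4*E²)
w(T) = 1/T
w(a(0, 8)) + 23855 = 1/(-2 - 1*0 - 4*8²) + 23855 = 1/(-2 + 0 - 4*64) + 23855 = 1/(-2 + 0 - 256) + 23855 = 1/(-258) + 23855 = -1/258 + 23855 = 6154589/258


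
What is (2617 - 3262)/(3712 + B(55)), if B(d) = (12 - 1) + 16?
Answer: -645/3739 ≈ -0.17251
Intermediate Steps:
B(d) = 27 (B(d) = 11 + 16 = 27)
(2617 - 3262)/(3712 + B(55)) = (2617 - 3262)/(3712 + 27) = -645/3739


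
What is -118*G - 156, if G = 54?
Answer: -6528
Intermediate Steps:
-118*G - 156 = -118*54 - 156 = -6372 - 156 = -6528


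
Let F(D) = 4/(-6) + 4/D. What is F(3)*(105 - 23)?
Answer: 164/3 ≈ 54.667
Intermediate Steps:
F(D) = -⅔ + 4/D (F(D) = 4*(-⅙) + 4/D = -⅔ + 4/D)
F(3)*(105 - 23) = (-⅔ + 4/3)*(105 - 23) = (-⅔ + 4*(⅓))*82 = (-⅔ + 4/3)*82 = (⅔)*82 = 164/3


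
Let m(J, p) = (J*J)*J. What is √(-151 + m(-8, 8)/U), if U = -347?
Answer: 3*I*√2000455/347 ≈ 12.228*I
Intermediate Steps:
m(J, p) = J³ (m(J, p) = J²*J = J³)
√(-151 + m(-8, 8)/U) = √(-151 + (-8)³/(-347)) = √(-151 - 512*(-1/347)) = √(-151 + 512/347) = √(-51885/347) = 3*I*√2000455/347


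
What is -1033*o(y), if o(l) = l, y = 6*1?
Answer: -6198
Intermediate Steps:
y = 6
-1033*o(y) = -1033*6 = -6198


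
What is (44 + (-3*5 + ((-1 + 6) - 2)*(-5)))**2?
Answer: 196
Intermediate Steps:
(44 + (-3*5 + ((-1 + 6) - 2)*(-5)))**2 = (44 + (-15 + (5 - 2)*(-5)))**2 = (44 + (-15 + 3*(-5)))**2 = (44 + (-15 - 15))**2 = (44 - 30)**2 = 14**2 = 196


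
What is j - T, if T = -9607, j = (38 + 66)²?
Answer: 20423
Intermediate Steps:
j = 10816 (j = 104² = 10816)
j - T = 10816 - 1*(-9607) = 10816 + 9607 = 20423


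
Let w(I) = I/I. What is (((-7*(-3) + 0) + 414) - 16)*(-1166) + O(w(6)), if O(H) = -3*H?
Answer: -488557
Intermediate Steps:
w(I) = 1
(((-7*(-3) + 0) + 414) - 16)*(-1166) + O(w(6)) = (((-7*(-3) + 0) + 414) - 16)*(-1166) - 3*1 = (((21 + 0) + 414) - 16)*(-1166) - 3 = ((21 + 414) - 16)*(-1166) - 3 = (435 - 16)*(-1166) - 3 = 419*(-1166) - 3 = -488554 - 3 = -488557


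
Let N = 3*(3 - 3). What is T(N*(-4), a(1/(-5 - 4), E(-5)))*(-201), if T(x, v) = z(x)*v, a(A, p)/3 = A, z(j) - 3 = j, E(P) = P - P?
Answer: 201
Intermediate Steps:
E(P) = 0
z(j) = 3 + j
a(A, p) = 3*A
N = 0 (N = 3*0 = 0)
T(x, v) = v*(3 + x) (T(x, v) = (3 + x)*v = v*(3 + x))
T(N*(-4), a(1/(-5 - 4), E(-5)))*(-201) = ((3/(-5 - 4))*(3 + 0*(-4)))*(-201) = ((3/(-9))*(3 + 0))*(-201) = ((3*(-⅑))*3)*(-201) = -⅓*3*(-201) = -1*(-201) = 201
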